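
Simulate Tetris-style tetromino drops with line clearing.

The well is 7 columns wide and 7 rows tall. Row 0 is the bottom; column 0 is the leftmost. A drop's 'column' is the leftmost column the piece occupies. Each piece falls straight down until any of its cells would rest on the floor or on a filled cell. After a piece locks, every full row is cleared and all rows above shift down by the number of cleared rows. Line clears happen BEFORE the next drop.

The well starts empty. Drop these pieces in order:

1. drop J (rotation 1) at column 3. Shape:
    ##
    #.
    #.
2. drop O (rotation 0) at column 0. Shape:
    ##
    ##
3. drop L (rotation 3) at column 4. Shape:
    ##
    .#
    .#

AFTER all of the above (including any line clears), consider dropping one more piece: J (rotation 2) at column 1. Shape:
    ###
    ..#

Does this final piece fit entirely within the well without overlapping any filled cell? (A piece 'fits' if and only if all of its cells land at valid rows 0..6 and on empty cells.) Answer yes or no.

Answer: yes

Derivation:
Drop 1: J rot1 at col 3 lands with bottom-row=0; cleared 0 line(s) (total 0); column heights now [0 0 0 3 3 0 0], max=3
Drop 2: O rot0 at col 0 lands with bottom-row=0; cleared 0 line(s) (total 0); column heights now [2 2 0 3 3 0 0], max=3
Drop 3: L rot3 at col 4 lands with bottom-row=1; cleared 0 line(s) (total 0); column heights now [2 2 0 3 4 4 0], max=4
Test piece J rot2 at col 1 (width 3): heights before test = [2 2 0 3 4 4 0]; fits = True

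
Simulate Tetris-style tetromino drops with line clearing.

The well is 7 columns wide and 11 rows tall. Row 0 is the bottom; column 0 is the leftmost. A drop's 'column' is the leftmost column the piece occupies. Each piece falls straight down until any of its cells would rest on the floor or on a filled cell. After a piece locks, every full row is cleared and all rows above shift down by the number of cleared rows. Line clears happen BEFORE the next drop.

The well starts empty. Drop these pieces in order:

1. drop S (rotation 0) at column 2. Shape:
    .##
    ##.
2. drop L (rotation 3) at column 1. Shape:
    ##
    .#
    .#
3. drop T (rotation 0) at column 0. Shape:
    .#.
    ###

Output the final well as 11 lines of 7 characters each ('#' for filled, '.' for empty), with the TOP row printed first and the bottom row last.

Drop 1: S rot0 at col 2 lands with bottom-row=0; cleared 0 line(s) (total 0); column heights now [0 0 1 2 2 0 0], max=2
Drop 2: L rot3 at col 1 lands with bottom-row=1; cleared 0 line(s) (total 0); column heights now [0 4 4 2 2 0 0], max=4
Drop 3: T rot0 at col 0 lands with bottom-row=4; cleared 0 line(s) (total 0); column heights now [5 6 5 2 2 0 0], max=6

Answer: .......
.......
.......
.......
.......
.#.....
###....
.##....
..#....
..###..
..##...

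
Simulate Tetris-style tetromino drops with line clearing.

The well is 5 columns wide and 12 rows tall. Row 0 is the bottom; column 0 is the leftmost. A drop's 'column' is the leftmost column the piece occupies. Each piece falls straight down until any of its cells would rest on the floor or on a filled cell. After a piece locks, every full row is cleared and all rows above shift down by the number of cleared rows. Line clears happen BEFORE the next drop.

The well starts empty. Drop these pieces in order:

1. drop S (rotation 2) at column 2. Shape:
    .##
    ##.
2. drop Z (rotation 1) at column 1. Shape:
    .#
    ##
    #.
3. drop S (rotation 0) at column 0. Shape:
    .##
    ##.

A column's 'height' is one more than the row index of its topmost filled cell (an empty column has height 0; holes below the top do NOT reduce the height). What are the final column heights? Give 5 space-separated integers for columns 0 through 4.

Drop 1: S rot2 at col 2 lands with bottom-row=0; cleared 0 line(s) (total 0); column heights now [0 0 1 2 2], max=2
Drop 2: Z rot1 at col 1 lands with bottom-row=0; cleared 0 line(s) (total 0); column heights now [0 2 3 2 2], max=3
Drop 3: S rot0 at col 0 lands with bottom-row=2; cleared 0 line(s) (total 0); column heights now [3 4 4 2 2], max=4

Answer: 3 4 4 2 2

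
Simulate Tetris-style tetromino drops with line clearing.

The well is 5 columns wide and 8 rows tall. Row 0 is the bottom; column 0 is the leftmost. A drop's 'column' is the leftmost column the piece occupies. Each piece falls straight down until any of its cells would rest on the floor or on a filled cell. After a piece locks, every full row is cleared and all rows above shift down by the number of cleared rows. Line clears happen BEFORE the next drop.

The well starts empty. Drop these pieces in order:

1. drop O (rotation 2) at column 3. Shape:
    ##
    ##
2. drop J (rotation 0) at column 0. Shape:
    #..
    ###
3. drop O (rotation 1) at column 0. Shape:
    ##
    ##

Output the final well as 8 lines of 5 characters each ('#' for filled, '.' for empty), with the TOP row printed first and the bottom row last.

Answer: .....
.....
.....
.....
.....
##...
##...
#..##

Derivation:
Drop 1: O rot2 at col 3 lands with bottom-row=0; cleared 0 line(s) (total 0); column heights now [0 0 0 2 2], max=2
Drop 2: J rot0 at col 0 lands with bottom-row=0; cleared 1 line(s) (total 1); column heights now [1 0 0 1 1], max=1
Drop 3: O rot1 at col 0 lands with bottom-row=1; cleared 0 line(s) (total 1); column heights now [3 3 0 1 1], max=3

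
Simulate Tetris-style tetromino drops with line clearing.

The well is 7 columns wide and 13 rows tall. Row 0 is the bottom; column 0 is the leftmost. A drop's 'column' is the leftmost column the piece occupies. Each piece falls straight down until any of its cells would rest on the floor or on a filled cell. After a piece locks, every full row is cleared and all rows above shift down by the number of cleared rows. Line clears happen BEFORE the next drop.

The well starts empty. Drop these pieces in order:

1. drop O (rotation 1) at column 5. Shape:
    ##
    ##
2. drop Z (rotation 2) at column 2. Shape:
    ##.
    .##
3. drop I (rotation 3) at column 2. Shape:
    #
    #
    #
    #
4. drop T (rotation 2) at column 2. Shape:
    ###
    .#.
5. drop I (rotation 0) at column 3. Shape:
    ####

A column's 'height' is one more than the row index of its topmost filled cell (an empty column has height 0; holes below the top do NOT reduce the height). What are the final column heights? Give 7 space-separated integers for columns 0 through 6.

Drop 1: O rot1 at col 5 lands with bottom-row=0; cleared 0 line(s) (total 0); column heights now [0 0 0 0 0 2 2], max=2
Drop 2: Z rot2 at col 2 lands with bottom-row=0; cleared 0 line(s) (total 0); column heights now [0 0 2 2 1 2 2], max=2
Drop 3: I rot3 at col 2 lands with bottom-row=2; cleared 0 line(s) (total 0); column heights now [0 0 6 2 1 2 2], max=6
Drop 4: T rot2 at col 2 lands with bottom-row=5; cleared 0 line(s) (total 0); column heights now [0 0 7 7 7 2 2], max=7
Drop 5: I rot0 at col 3 lands with bottom-row=7; cleared 0 line(s) (total 0); column heights now [0 0 7 8 8 8 8], max=8

Answer: 0 0 7 8 8 8 8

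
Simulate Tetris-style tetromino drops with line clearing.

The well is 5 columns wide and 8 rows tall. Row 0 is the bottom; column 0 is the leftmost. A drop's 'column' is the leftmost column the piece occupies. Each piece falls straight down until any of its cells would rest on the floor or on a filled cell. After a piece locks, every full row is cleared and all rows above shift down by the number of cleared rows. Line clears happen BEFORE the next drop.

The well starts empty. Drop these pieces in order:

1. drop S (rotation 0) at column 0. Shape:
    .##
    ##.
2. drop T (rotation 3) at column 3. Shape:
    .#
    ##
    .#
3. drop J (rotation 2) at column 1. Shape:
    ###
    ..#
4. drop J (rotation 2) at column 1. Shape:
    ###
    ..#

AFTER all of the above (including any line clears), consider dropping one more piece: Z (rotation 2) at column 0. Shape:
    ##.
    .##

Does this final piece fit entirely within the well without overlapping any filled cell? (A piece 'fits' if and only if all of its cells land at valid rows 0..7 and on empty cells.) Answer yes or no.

Answer: yes

Derivation:
Drop 1: S rot0 at col 0 lands with bottom-row=0; cleared 0 line(s) (total 0); column heights now [1 2 2 0 0], max=2
Drop 2: T rot3 at col 3 lands with bottom-row=0; cleared 0 line(s) (total 0); column heights now [1 2 2 2 3], max=3
Drop 3: J rot2 at col 1 lands with bottom-row=2; cleared 0 line(s) (total 0); column heights now [1 4 4 4 3], max=4
Drop 4: J rot2 at col 1 lands with bottom-row=4; cleared 0 line(s) (total 0); column heights now [1 6 6 6 3], max=6
Test piece Z rot2 at col 0 (width 3): heights before test = [1 6 6 6 3]; fits = True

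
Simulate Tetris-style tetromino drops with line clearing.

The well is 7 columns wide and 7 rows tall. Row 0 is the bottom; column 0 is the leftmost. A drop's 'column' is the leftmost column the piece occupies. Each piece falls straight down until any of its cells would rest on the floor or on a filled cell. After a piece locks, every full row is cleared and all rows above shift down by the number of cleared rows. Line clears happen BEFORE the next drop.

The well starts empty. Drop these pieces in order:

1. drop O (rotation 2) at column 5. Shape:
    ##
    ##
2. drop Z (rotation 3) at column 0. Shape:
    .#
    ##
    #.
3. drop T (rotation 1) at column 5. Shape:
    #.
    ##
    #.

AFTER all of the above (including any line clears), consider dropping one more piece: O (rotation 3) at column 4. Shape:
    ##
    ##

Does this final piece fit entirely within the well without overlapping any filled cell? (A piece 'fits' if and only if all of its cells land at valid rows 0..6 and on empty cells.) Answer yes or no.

Drop 1: O rot2 at col 5 lands with bottom-row=0; cleared 0 line(s) (total 0); column heights now [0 0 0 0 0 2 2], max=2
Drop 2: Z rot3 at col 0 lands with bottom-row=0; cleared 0 line(s) (total 0); column heights now [2 3 0 0 0 2 2], max=3
Drop 3: T rot1 at col 5 lands with bottom-row=2; cleared 0 line(s) (total 0); column heights now [2 3 0 0 0 5 4], max=5
Test piece O rot3 at col 4 (width 2): heights before test = [2 3 0 0 0 5 4]; fits = True

Answer: yes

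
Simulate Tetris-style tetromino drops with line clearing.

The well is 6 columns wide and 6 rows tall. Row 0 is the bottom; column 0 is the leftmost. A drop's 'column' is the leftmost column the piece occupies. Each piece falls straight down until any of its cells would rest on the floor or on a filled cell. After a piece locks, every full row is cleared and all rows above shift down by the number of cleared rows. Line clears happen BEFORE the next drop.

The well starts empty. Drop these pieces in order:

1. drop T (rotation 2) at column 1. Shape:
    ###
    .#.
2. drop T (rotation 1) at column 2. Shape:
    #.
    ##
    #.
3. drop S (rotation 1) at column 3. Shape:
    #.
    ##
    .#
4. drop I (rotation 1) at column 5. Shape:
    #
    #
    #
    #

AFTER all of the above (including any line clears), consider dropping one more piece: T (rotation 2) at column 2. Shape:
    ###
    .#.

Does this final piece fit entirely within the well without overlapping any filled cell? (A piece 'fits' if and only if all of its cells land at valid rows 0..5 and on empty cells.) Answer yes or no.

Answer: no

Derivation:
Drop 1: T rot2 at col 1 lands with bottom-row=0; cleared 0 line(s) (total 0); column heights now [0 2 2 2 0 0], max=2
Drop 2: T rot1 at col 2 lands with bottom-row=2; cleared 0 line(s) (total 0); column heights now [0 2 5 4 0 0], max=5
Drop 3: S rot1 at col 3 lands with bottom-row=3; cleared 0 line(s) (total 0); column heights now [0 2 5 6 5 0], max=6
Drop 4: I rot1 at col 5 lands with bottom-row=0; cleared 0 line(s) (total 0); column heights now [0 2 5 6 5 4], max=6
Test piece T rot2 at col 2 (width 3): heights before test = [0 2 5 6 5 4]; fits = False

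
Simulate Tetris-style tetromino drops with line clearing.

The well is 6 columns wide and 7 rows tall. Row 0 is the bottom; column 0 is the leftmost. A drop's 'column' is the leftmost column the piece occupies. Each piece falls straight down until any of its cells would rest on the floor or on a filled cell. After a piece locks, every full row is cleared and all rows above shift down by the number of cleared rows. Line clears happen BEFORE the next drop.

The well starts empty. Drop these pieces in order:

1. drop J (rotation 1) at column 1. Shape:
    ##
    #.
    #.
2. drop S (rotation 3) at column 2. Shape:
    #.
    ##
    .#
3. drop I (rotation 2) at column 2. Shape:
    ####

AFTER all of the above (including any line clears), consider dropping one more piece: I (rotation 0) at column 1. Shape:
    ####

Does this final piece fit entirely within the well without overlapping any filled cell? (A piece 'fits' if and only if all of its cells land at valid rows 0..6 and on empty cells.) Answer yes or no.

Drop 1: J rot1 at col 1 lands with bottom-row=0; cleared 0 line(s) (total 0); column heights now [0 3 3 0 0 0], max=3
Drop 2: S rot3 at col 2 lands with bottom-row=2; cleared 0 line(s) (total 0); column heights now [0 3 5 4 0 0], max=5
Drop 3: I rot2 at col 2 lands with bottom-row=5; cleared 0 line(s) (total 0); column heights now [0 3 6 6 6 6], max=6
Test piece I rot0 at col 1 (width 4): heights before test = [0 3 6 6 6 6]; fits = True

Answer: yes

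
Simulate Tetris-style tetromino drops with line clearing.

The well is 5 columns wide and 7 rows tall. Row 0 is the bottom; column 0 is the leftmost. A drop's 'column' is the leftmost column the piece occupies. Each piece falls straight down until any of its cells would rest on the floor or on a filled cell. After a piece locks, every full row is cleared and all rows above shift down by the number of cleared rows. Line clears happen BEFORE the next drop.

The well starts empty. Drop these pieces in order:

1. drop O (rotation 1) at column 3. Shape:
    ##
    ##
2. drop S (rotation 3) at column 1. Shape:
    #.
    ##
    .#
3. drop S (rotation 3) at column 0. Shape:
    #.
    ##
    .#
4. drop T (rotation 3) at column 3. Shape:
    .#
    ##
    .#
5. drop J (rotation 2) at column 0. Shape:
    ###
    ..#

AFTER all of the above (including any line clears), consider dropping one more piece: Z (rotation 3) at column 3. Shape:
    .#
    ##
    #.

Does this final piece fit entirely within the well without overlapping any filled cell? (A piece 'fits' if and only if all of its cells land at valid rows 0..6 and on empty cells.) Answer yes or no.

Drop 1: O rot1 at col 3 lands with bottom-row=0; cleared 0 line(s) (total 0); column heights now [0 0 0 2 2], max=2
Drop 2: S rot3 at col 1 lands with bottom-row=0; cleared 0 line(s) (total 0); column heights now [0 3 2 2 2], max=3
Drop 3: S rot3 at col 0 lands with bottom-row=3; cleared 0 line(s) (total 0); column heights now [6 5 2 2 2], max=6
Drop 4: T rot3 at col 3 lands with bottom-row=2; cleared 0 line(s) (total 0); column heights now [6 5 2 4 5], max=6
Drop 5: J rot2 at col 0 lands with bottom-row=5; cleared 0 line(s) (total 0); column heights now [7 7 7 4 5], max=7
Test piece Z rot3 at col 3 (width 2): heights before test = [7 7 7 4 5]; fits = True

Answer: yes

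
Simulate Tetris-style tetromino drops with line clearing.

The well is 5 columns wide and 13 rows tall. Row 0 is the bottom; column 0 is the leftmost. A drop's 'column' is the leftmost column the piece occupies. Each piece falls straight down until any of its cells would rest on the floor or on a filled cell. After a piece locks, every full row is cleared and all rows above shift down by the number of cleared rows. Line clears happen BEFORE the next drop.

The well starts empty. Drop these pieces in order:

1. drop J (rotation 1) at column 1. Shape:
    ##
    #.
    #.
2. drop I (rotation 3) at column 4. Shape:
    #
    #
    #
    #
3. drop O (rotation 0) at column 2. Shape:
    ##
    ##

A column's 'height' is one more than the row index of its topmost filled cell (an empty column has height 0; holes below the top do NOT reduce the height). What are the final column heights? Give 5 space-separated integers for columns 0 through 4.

Drop 1: J rot1 at col 1 lands with bottom-row=0; cleared 0 line(s) (total 0); column heights now [0 3 3 0 0], max=3
Drop 2: I rot3 at col 4 lands with bottom-row=0; cleared 0 line(s) (total 0); column heights now [0 3 3 0 4], max=4
Drop 3: O rot0 at col 2 lands with bottom-row=3; cleared 0 line(s) (total 0); column heights now [0 3 5 5 4], max=5

Answer: 0 3 5 5 4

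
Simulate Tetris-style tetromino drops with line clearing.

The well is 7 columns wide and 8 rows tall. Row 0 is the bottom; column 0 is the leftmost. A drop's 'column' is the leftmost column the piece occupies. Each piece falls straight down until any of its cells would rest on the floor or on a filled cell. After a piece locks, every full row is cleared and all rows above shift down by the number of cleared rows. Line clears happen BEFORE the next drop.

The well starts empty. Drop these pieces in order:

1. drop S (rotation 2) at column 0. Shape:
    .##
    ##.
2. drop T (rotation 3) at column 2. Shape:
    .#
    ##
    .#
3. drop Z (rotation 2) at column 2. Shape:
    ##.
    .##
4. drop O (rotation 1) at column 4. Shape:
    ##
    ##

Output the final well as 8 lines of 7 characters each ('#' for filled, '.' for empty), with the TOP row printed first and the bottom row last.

Answer: .......
....##.
..####.
...##..
...#...
..##...
.###...
##.....

Derivation:
Drop 1: S rot2 at col 0 lands with bottom-row=0; cleared 0 line(s) (total 0); column heights now [1 2 2 0 0 0 0], max=2
Drop 2: T rot3 at col 2 lands with bottom-row=1; cleared 0 line(s) (total 0); column heights now [1 2 3 4 0 0 0], max=4
Drop 3: Z rot2 at col 2 lands with bottom-row=4; cleared 0 line(s) (total 0); column heights now [1 2 6 6 5 0 0], max=6
Drop 4: O rot1 at col 4 lands with bottom-row=5; cleared 0 line(s) (total 0); column heights now [1 2 6 6 7 7 0], max=7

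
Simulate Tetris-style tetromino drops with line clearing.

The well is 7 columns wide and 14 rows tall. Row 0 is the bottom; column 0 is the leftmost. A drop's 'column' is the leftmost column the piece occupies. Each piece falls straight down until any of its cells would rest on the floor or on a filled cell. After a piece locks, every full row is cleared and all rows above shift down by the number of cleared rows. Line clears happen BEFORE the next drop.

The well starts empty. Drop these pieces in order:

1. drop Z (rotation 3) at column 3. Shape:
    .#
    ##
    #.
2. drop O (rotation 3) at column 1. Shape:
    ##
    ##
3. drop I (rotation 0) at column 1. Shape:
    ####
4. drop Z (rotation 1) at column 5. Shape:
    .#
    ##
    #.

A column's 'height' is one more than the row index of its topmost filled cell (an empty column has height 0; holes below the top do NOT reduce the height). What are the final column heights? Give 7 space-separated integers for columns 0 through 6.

Drop 1: Z rot3 at col 3 lands with bottom-row=0; cleared 0 line(s) (total 0); column heights now [0 0 0 2 3 0 0], max=3
Drop 2: O rot3 at col 1 lands with bottom-row=0; cleared 0 line(s) (total 0); column heights now [0 2 2 2 3 0 0], max=3
Drop 3: I rot0 at col 1 lands with bottom-row=3; cleared 0 line(s) (total 0); column heights now [0 4 4 4 4 0 0], max=4
Drop 4: Z rot1 at col 5 lands with bottom-row=0; cleared 0 line(s) (total 0); column heights now [0 4 4 4 4 2 3], max=4

Answer: 0 4 4 4 4 2 3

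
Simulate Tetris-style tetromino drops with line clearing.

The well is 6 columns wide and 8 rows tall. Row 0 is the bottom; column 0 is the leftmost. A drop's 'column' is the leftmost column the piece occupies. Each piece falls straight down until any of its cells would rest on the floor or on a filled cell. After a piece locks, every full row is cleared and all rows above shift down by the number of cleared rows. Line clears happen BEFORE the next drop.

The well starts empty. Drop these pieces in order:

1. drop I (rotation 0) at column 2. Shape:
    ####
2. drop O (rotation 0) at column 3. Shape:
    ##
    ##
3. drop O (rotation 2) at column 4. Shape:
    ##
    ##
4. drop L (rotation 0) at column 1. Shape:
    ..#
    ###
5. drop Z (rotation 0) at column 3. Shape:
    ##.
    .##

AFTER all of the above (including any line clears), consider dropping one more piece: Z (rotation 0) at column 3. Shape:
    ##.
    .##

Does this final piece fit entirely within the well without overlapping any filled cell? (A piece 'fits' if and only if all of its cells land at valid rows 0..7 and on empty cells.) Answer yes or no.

Drop 1: I rot0 at col 2 lands with bottom-row=0; cleared 0 line(s) (total 0); column heights now [0 0 1 1 1 1], max=1
Drop 2: O rot0 at col 3 lands with bottom-row=1; cleared 0 line(s) (total 0); column heights now [0 0 1 3 3 1], max=3
Drop 3: O rot2 at col 4 lands with bottom-row=3; cleared 0 line(s) (total 0); column heights now [0 0 1 3 5 5], max=5
Drop 4: L rot0 at col 1 lands with bottom-row=3; cleared 0 line(s) (total 0); column heights now [0 4 4 5 5 5], max=5
Drop 5: Z rot0 at col 3 lands with bottom-row=5; cleared 0 line(s) (total 0); column heights now [0 4 4 7 7 6], max=7
Test piece Z rot0 at col 3 (width 3): heights before test = [0 4 4 7 7 6]; fits = False

Answer: no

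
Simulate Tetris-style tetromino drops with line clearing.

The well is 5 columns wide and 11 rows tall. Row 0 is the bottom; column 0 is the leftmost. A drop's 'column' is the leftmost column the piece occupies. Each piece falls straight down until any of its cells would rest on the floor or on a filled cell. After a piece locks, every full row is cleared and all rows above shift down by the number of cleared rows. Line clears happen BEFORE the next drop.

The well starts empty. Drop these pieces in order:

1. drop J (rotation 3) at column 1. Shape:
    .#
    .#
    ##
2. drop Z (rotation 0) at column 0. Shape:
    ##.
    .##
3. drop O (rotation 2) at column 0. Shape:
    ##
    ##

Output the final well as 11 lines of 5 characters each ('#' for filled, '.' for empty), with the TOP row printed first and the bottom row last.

Answer: .....
.....
.....
.....
##...
##...
##...
.##..
..#..
..#..
.##..

Derivation:
Drop 1: J rot3 at col 1 lands with bottom-row=0; cleared 0 line(s) (total 0); column heights now [0 1 3 0 0], max=3
Drop 2: Z rot0 at col 0 lands with bottom-row=3; cleared 0 line(s) (total 0); column heights now [5 5 4 0 0], max=5
Drop 3: O rot2 at col 0 lands with bottom-row=5; cleared 0 line(s) (total 0); column heights now [7 7 4 0 0], max=7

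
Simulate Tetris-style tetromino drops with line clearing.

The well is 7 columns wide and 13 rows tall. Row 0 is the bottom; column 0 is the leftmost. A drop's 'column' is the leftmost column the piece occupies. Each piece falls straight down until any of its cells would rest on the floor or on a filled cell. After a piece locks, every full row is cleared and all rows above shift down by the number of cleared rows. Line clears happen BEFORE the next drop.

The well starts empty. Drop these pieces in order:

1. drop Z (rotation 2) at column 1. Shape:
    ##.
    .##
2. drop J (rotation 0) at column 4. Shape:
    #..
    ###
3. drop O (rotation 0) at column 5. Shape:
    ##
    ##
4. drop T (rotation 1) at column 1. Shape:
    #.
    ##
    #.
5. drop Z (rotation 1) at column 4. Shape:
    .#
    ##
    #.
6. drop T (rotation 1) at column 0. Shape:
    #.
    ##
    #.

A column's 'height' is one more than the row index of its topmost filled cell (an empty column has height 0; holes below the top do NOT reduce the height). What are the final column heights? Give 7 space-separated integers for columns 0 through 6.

Drop 1: Z rot2 at col 1 lands with bottom-row=0; cleared 0 line(s) (total 0); column heights now [0 2 2 1 0 0 0], max=2
Drop 2: J rot0 at col 4 lands with bottom-row=0; cleared 0 line(s) (total 0); column heights now [0 2 2 1 2 1 1], max=2
Drop 3: O rot0 at col 5 lands with bottom-row=1; cleared 0 line(s) (total 0); column heights now [0 2 2 1 2 3 3], max=3
Drop 4: T rot1 at col 1 lands with bottom-row=2; cleared 0 line(s) (total 0); column heights now [0 5 4 1 2 3 3], max=5
Drop 5: Z rot1 at col 4 lands with bottom-row=2; cleared 0 line(s) (total 0); column heights now [0 5 4 1 4 5 3], max=5
Drop 6: T rot1 at col 0 lands with bottom-row=4; cleared 0 line(s) (total 0); column heights now [7 6 4 1 4 5 3], max=7

Answer: 7 6 4 1 4 5 3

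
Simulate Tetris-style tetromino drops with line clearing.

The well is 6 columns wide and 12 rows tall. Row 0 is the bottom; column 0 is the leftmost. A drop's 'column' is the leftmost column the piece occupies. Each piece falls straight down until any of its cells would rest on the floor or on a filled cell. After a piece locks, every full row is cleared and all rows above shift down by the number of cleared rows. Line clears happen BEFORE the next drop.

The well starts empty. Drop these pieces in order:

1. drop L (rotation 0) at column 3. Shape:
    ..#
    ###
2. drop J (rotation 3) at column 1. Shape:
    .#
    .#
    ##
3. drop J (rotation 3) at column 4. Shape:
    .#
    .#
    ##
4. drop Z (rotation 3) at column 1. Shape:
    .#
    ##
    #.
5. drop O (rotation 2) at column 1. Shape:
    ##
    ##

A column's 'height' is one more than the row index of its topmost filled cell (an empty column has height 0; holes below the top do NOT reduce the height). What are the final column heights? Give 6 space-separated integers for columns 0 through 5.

Answer: 0 7 7 1 3 5

Derivation:
Drop 1: L rot0 at col 3 lands with bottom-row=0; cleared 0 line(s) (total 0); column heights now [0 0 0 1 1 2], max=2
Drop 2: J rot3 at col 1 lands with bottom-row=0; cleared 0 line(s) (total 0); column heights now [0 1 3 1 1 2], max=3
Drop 3: J rot3 at col 4 lands with bottom-row=2; cleared 0 line(s) (total 0); column heights now [0 1 3 1 3 5], max=5
Drop 4: Z rot3 at col 1 lands with bottom-row=2; cleared 0 line(s) (total 0); column heights now [0 4 5 1 3 5], max=5
Drop 5: O rot2 at col 1 lands with bottom-row=5; cleared 0 line(s) (total 0); column heights now [0 7 7 1 3 5], max=7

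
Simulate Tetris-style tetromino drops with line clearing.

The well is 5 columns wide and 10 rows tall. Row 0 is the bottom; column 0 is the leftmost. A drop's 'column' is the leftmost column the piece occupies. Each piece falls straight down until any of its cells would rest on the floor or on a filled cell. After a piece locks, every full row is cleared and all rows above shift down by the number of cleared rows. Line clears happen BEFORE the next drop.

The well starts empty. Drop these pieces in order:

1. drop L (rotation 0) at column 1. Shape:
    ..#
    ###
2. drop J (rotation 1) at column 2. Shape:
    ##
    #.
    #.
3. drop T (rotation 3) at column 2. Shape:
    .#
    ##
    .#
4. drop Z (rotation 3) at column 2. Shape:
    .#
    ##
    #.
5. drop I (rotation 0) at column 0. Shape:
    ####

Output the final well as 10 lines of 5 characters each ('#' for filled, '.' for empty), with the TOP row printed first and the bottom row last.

Answer: ####.
...#.
..##.
..##.
..##.
...#.
..##.
..#..
..##.
.###.

Derivation:
Drop 1: L rot0 at col 1 lands with bottom-row=0; cleared 0 line(s) (total 0); column heights now [0 1 1 2 0], max=2
Drop 2: J rot1 at col 2 lands with bottom-row=1; cleared 0 line(s) (total 0); column heights now [0 1 4 4 0], max=4
Drop 3: T rot3 at col 2 lands with bottom-row=4; cleared 0 line(s) (total 0); column heights now [0 1 6 7 0], max=7
Drop 4: Z rot3 at col 2 lands with bottom-row=6; cleared 0 line(s) (total 0); column heights now [0 1 8 9 0], max=9
Drop 5: I rot0 at col 0 lands with bottom-row=9; cleared 0 line(s) (total 0); column heights now [10 10 10 10 0], max=10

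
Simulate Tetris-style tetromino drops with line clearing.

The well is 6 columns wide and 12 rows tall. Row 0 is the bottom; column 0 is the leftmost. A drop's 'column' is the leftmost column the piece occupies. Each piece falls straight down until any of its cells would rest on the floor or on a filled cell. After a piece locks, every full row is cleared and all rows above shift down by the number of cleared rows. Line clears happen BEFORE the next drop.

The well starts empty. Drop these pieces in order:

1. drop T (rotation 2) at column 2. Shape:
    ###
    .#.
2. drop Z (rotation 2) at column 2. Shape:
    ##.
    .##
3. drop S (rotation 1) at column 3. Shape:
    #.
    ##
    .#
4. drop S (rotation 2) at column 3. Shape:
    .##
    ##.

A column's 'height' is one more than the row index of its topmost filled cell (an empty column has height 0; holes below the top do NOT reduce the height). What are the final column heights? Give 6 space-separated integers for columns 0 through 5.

Answer: 0 0 4 7 8 8

Derivation:
Drop 1: T rot2 at col 2 lands with bottom-row=0; cleared 0 line(s) (total 0); column heights now [0 0 2 2 2 0], max=2
Drop 2: Z rot2 at col 2 lands with bottom-row=2; cleared 0 line(s) (total 0); column heights now [0 0 4 4 3 0], max=4
Drop 3: S rot1 at col 3 lands with bottom-row=3; cleared 0 line(s) (total 0); column heights now [0 0 4 6 5 0], max=6
Drop 4: S rot2 at col 3 lands with bottom-row=6; cleared 0 line(s) (total 0); column heights now [0 0 4 7 8 8], max=8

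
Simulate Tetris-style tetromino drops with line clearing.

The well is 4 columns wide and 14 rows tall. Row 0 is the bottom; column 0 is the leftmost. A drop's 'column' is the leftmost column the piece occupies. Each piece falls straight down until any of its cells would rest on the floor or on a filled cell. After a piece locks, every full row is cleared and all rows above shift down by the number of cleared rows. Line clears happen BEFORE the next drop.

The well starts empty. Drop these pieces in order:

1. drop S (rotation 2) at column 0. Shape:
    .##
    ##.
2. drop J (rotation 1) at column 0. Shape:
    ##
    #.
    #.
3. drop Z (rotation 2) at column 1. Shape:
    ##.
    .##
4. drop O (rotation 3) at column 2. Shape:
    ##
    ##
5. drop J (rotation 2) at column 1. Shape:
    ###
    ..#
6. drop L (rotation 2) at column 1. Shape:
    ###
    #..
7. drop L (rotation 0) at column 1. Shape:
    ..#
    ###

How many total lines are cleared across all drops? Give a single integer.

Drop 1: S rot2 at col 0 lands with bottom-row=0; cleared 0 line(s) (total 0); column heights now [1 2 2 0], max=2
Drop 2: J rot1 at col 0 lands with bottom-row=1; cleared 0 line(s) (total 0); column heights now [4 4 2 0], max=4
Drop 3: Z rot2 at col 1 lands with bottom-row=3; cleared 1 line(s) (total 1); column heights now [3 4 4 0], max=4
Drop 4: O rot3 at col 2 lands with bottom-row=4; cleared 0 line(s) (total 1); column heights now [3 4 6 6], max=6
Drop 5: J rot2 at col 1 lands with bottom-row=6; cleared 0 line(s) (total 1); column heights now [3 8 8 8], max=8
Drop 6: L rot2 at col 1 lands with bottom-row=8; cleared 0 line(s) (total 1); column heights now [3 10 10 10], max=10
Drop 7: L rot0 at col 1 lands with bottom-row=10; cleared 0 line(s) (total 1); column heights now [3 11 11 12], max=12

Answer: 1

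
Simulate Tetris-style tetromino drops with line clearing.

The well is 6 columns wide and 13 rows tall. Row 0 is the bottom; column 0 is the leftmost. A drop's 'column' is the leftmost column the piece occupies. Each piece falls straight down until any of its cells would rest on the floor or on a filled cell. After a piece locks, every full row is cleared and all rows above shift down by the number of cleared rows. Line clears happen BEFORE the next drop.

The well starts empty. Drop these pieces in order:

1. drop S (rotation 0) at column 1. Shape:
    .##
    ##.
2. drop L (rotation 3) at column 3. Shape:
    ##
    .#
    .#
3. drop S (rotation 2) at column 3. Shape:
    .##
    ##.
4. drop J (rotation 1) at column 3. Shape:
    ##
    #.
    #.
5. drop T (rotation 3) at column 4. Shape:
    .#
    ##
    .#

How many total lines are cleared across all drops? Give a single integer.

Answer: 0

Derivation:
Drop 1: S rot0 at col 1 lands with bottom-row=0; cleared 0 line(s) (total 0); column heights now [0 1 2 2 0 0], max=2
Drop 2: L rot3 at col 3 lands with bottom-row=0; cleared 0 line(s) (total 0); column heights now [0 1 2 3 3 0], max=3
Drop 3: S rot2 at col 3 lands with bottom-row=3; cleared 0 line(s) (total 0); column heights now [0 1 2 4 5 5], max=5
Drop 4: J rot1 at col 3 lands with bottom-row=4; cleared 0 line(s) (total 0); column heights now [0 1 2 7 7 5], max=7
Drop 5: T rot3 at col 4 lands with bottom-row=6; cleared 0 line(s) (total 0); column heights now [0 1 2 7 8 9], max=9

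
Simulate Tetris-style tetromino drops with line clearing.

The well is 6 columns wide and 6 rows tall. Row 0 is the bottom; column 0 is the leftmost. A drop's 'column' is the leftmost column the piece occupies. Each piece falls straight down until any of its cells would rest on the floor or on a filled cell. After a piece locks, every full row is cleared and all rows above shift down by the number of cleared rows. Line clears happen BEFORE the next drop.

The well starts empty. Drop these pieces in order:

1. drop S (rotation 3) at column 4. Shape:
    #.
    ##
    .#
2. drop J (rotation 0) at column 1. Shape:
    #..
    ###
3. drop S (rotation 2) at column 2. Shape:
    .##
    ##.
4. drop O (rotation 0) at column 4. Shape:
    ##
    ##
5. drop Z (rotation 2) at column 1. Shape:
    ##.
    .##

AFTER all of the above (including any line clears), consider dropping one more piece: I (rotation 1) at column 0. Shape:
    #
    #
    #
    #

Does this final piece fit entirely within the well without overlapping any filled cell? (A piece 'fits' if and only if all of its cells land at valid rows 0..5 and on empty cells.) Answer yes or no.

Answer: yes

Derivation:
Drop 1: S rot3 at col 4 lands with bottom-row=0; cleared 0 line(s) (total 0); column heights now [0 0 0 0 3 2], max=3
Drop 2: J rot0 at col 1 lands with bottom-row=0; cleared 0 line(s) (total 0); column heights now [0 2 1 1 3 2], max=3
Drop 3: S rot2 at col 2 lands with bottom-row=2; cleared 0 line(s) (total 0); column heights now [0 2 3 4 4 2], max=4
Drop 4: O rot0 at col 4 lands with bottom-row=4; cleared 0 line(s) (total 0); column heights now [0 2 3 4 6 6], max=6
Drop 5: Z rot2 at col 1 lands with bottom-row=4; cleared 0 line(s) (total 0); column heights now [0 6 6 5 6 6], max=6
Test piece I rot1 at col 0 (width 1): heights before test = [0 6 6 5 6 6]; fits = True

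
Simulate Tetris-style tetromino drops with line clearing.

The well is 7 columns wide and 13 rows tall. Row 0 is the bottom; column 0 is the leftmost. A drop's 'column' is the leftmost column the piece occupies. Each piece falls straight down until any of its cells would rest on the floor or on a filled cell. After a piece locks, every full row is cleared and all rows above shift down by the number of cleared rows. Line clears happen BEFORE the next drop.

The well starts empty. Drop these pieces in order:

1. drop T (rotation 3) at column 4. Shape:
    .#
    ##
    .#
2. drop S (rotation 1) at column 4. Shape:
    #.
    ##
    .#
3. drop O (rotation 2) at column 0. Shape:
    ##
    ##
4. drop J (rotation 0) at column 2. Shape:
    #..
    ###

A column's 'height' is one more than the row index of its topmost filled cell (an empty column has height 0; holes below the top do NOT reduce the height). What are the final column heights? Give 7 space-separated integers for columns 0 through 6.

Drop 1: T rot3 at col 4 lands with bottom-row=0; cleared 0 line(s) (total 0); column heights now [0 0 0 0 2 3 0], max=3
Drop 2: S rot1 at col 4 lands with bottom-row=3; cleared 0 line(s) (total 0); column heights now [0 0 0 0 6 5 0], max=6
Drop 3: O rot2 at col 0 lands with bottom-row=0; cleared 0 line(s) (total 0); column heights now [2 2 0 0 6 5 0], max=6
Drop 4: J rot0 at col 2 lands with bottom-row=6; cleared 0 line(s) (total 0); column heights now [2 2 8 7 7 5 0], max=8

Answer: 2 2 8 7 7 5 0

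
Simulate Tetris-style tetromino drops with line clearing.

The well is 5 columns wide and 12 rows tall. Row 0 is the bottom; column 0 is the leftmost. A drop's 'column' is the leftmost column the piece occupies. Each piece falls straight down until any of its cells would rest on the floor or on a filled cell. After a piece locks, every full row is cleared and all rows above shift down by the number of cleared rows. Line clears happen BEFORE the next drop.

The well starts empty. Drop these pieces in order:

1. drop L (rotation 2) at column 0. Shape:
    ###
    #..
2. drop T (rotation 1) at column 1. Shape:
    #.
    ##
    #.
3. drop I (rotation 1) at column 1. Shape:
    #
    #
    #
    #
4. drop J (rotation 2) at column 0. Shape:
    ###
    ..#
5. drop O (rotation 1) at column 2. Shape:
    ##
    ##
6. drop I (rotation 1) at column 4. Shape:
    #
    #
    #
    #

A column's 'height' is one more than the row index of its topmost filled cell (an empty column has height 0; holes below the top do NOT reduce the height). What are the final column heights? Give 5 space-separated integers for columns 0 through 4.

Answer: 10 10 12 12 4

Derivation:
Drop 1: L rot2 at col 0 lands with bottom-row=0; cleared 0 line(s) (total 0); column heights now [2 2 2 0 0], max=2
Drop 2: T rot1 at col 1 lands with bottom-row=2; cleared 0 line(s) (total 0); column heights now [2 5 4 0 0], max=5
Drop 3: I rot1 at col 1 lands with bottom-row=5; cleared 0 line(s) (total 0); column heights now [2 9 4 0 0], max=9
Drop 4: J rot2 at col 0 lands with bottom-row=8; cleared 0 line(s) (total 0); column heights now [10 10 10 0 0], max=10
Drop 5: O rot1 at col 2 lands with bottom-row=10; cleared 0 line(s) (total 0); column heights now [10 10 12 12 0], max=12
Drop 6: I rot1 at col 4 lands with bottom-row=0; cleared 0 line(s) (total 0); column heights now [10 10 12 12 4], max=12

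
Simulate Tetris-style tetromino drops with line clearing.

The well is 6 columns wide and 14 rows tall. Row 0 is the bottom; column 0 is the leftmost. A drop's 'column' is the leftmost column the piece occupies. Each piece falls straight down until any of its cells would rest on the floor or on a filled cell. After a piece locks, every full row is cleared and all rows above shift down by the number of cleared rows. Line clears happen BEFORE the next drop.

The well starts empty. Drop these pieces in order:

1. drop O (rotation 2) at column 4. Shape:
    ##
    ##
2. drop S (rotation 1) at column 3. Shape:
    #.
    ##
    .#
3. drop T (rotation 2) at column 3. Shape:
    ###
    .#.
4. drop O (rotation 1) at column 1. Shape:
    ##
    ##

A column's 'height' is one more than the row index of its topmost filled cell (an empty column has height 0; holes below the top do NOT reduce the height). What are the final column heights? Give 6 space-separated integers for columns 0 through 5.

Answer: 0 2 2 6 6 6

Derivation:
Drop 1: O rot2 at col 4 lands with bottom-row=0; cleared 0 line(s) (total 0); column heights now [0 0 0 0 2 2], max=2
Drop 2: S rot1 at col 3 lands with bottom-row=2; cleared 0 line(s) (total 0); column heights now [0 0 0 5 4 2], max=5
Drop 3: T rot2 at col 3 lands with bottom-row=4; cleared 0 line(s) (total 0); column heights now [0 0 0 6 6 6], max=6
Drop 4: O rot1 at col 1 lands with bottom-row=0; cleared 0 line(s) (total 0); column heights now [0 2 2 6 6 6], max=6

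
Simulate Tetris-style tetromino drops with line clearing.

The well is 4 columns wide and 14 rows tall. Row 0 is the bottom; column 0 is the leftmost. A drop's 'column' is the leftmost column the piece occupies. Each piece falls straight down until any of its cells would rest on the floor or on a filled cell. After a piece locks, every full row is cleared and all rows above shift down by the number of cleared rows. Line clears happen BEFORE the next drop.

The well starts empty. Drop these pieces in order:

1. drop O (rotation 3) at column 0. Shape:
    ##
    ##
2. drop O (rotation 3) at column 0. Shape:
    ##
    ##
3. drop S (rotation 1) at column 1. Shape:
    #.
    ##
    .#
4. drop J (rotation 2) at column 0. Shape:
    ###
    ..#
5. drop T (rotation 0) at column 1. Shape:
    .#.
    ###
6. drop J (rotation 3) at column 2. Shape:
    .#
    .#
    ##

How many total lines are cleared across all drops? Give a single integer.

Drop 1: O rot3 at col 0 lands with bottom-row=0; cleared 0 line(s) (total 0); column heights now [2 2 0 0], max=2
Drop 2: O rot3 at col 0 lands with bottom-row=2; cleared 0 line(s) (total 0); column heights now [4 4 0 0], max=4
Drop 3: S rot1 at col 1 lands with bottom-row=3; cleared 0 line(s) (total 0); column heights now [4 6 5 0], max=6
Drop 4: J rot2 at col 0 lands with bottom-row=5; cleared 0 line(s) (total 0); column heights now [7 7 7 0], max=7
Drop 5: T rot0 at col 1 lands with bottom-row=7; cleared 0 line(s) (total 0); column heights now [7 8 9 8], max=9
Drop 6: J rot3 at col 2 lands with bottom-row=9; cleared 0 line(s) (total 0); column heights now [7 8 10 12], max=12

Answer: 0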